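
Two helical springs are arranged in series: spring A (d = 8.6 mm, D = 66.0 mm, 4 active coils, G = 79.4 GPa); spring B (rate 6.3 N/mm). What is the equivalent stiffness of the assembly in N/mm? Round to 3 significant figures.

5.56 N/mm

k_A = Gd⁴/(8D³N_a) = (79.4×10³)(8.6⁴)/(8·66.0³·4) = 47.21 N/mm
Series: 1/k_eq = 1/47.21 + 1/6.3 = 0.17991; k_eq = 5.5583 N/mm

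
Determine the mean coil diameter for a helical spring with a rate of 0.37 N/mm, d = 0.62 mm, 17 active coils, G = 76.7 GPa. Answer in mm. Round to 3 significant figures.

D = (Gd⁴/(8N_a·k))^(1/3) = (76.7×10³·0.62⁴/(8·17·0.37))^(1/3)
  = (225.228)^(1/3) = 6.0843 mm

6.08 mm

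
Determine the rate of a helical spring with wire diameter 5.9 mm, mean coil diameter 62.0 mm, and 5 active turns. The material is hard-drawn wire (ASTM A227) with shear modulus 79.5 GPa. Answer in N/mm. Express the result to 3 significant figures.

k = Gd⁴/(8D³N_a) = (79.5×10³ × 5.9⁴) / (8 × 62.0³ × 5)
  = 9.6333e+07 / 9.53312e+06 = 10.105 N/mm

10.1 N/mm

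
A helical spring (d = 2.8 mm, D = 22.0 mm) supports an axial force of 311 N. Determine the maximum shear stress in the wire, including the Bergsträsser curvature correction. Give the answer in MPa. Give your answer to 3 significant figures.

Spring index C = D/d = 22.0/2.8 = 7.8571
K_B = (4C+2)/(4C−3) = 33.429/28.429 = 1.1759
τ₀ = 8FD/(πd³) = 8·311·22.0/(π·2.8³) = 54736/68.964 = 793.69 MPa
τ_max = K·τ₀ = 1.1759 × 793.69 = 933.28 MPa

933 MPa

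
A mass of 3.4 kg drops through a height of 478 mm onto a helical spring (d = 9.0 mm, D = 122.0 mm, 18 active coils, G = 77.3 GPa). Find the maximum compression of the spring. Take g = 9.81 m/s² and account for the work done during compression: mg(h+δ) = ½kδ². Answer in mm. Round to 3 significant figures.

147 mm

k = Gd⁴/(8D³N_a) = (77.3×10³)(9.0⁴)/(8·122.0³·18) = 1.9396 N/mm
W = mg = 3.4 × 9.81 = 33.354 N
½kδ² − Wδ − Wh = 0 → δ = (W + √(W² + 2kWh))/k
δ = (33.354 + √(1112.5 + 61846.2))/1.9396 = (33.354 + 250.92)/1.9396 = 146.56 mm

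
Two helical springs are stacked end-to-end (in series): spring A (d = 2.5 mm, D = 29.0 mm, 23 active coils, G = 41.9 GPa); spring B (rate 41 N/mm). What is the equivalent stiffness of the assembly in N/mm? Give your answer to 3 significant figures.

k_A = Gd⁴/(8D³N_a) = (41.9×10³)(2.5⁴)/(8·29.0³·23) = 0.36472 N/mm
Series: 1/k_eq = 1/0.36472 + 1/41 = 2.7662; k_eq = 0.36151 N/mm

0.362 N/mm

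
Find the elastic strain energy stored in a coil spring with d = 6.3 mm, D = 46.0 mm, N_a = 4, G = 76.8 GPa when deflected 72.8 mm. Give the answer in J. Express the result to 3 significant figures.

k = Gd⁴/(8D³N_a) = (76.8×10³)(6.3⁴)/(8·46.0³·4) = 38.842 N/mm
U = ½kδ² = 0.5 × 38.842 × 72.8² = 1.0293e+05 N·mm = 102.93 J

103 J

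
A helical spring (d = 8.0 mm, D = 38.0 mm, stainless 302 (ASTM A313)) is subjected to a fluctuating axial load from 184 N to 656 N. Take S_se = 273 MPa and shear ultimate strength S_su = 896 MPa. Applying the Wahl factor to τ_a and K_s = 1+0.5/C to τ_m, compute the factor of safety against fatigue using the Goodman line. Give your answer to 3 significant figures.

3.17

C = D/d = 38.0/8.0 = 4.7500; K_W = (4C−1)/(4C−4)+0.615/C = 1.3295; K_s = 1+0.5/C = 1.1053
F_a = (F_max−F_min)/2 = 236 N; F_m = (F_max+F_min)/2 = 420 N
τ_a = K_W·8F_aD/(πd³) = 1.3295 × 44.603 = 59.299 MPa
τ_m = K_s·8F_mD/(πd³) = 1.1053 × 79.379 = 87.734 MPa
Goodman: 1/n_f = τ_a/S_se + τ_m/S_su = 59.299/273 + 87.734/896 = 0.21721 + 0.09792 = 0.31513
n_f = 1/0.31513 = 3.173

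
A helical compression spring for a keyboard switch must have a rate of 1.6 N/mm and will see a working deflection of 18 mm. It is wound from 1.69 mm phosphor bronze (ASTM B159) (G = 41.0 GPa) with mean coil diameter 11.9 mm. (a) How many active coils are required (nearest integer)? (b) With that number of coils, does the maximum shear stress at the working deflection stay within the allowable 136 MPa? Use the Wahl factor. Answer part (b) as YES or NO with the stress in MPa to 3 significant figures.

(a) 16 coils; (b) NO, τ_max = 212 MPa

N_a = Gd⁴/(8D³k) = (41.0×10³)(1.69⁴)/(8·11.9³·1.6) = 15.51 → N_a = 16
Actual rate k = Gd⁴/(8D³·16) = 1.5505 N/mm
Working load F = kδ = 1.5505·18 = 27.91 N
C = 11.9/1.69 = 7.0414; K_W = (4C−1)/(4C−4)+0.615/C = 1.2115
τ_max = K_W·8FD/(πd³) = 1.2115·175.22 = 212.27 MPa
τ_max > 136 MPa → exceeds allowable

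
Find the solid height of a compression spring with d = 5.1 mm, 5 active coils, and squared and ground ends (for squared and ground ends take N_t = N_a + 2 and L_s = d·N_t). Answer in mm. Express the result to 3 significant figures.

35.7 mm

squared and ground ends: N_t = N_a + 2 = 5 + 2 = 7
L_s = d·N_t = 5.1 × 7 = 35.7 mm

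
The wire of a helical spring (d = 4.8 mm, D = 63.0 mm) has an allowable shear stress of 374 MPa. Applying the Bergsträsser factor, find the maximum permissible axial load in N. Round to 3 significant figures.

234 N

C = D/d = 63.0/4.8 = 13.1250
K_B = (4C+2)/(4C−3) = 54.500/49.500 = 1.1010
τ_max = K·8FD/(πd³) → F_max = τ_allow·πd³/(8DK)
F_max = 374·π·4.8³/(8·63.0·1.1010) = 1.2994e+05/554.91 = 234.17 N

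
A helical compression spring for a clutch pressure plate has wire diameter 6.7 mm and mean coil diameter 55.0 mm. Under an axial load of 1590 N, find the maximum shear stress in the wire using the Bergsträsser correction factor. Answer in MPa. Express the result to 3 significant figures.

864 MPa

Spring index C = D/d = 55.0/6.7 = 8.2090
K_B = (4C+2)/(4C−3) = 34.836/29.836 = 1.1676
τ₀ = 8FD/(πd³) = 8·1590·55.0/(π·6.7³) = 699600/944.87 = 740.42 MPa
τ_max = K·τ₀ = 1.1676 × 740.42 = 864.5 MPa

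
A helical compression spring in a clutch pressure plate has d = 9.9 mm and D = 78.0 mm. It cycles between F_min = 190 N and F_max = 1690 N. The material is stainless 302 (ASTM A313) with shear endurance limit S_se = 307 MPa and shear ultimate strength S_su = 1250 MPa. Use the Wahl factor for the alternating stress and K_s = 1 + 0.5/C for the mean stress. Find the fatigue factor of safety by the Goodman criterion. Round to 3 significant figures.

1.32

C = D/d = 78.0/9.9 = 7.8788; K_W = (4C−1)/(4C−4)+0.615/C = 1.1871; K_s = 1+0.5/C = 1.0635
F_a = (F_max−F_min)/2 = 750 N; F_m = (F_max+F_min)/2 = 940 N
τ_a = K_W·8F_aD/(πd³) = 1.1871 × 153.53 = 182.25 MPa
τ_m = K_s·8F_mD/(πd³) = 1.0635 × 192.42 = 204.63 MPa
Goodman: 1/n_f = τ_a/S_se + τ_m/S_su = 182.25/307 + 204.63/1250 = 0.59366 + 0.16371 = 0.75736
n_f = 1/0.75736 = 1.32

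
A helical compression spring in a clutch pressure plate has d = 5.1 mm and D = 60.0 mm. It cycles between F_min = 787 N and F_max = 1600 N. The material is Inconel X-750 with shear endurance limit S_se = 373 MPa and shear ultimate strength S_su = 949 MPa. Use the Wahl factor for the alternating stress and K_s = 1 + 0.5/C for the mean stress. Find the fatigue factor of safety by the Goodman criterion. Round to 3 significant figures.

C = D/d = 60.0/5.1 = 11.7647; K_W = (4C−1)/(4C−4)+0.615/C = 1.1219; K_s = 1+0.5/C = 1.0425
F_a = (F_max−F_min)/2 = 406.5 N; F_m = (F_max+F_min)/2 = 1193.5 N
τ_a = K_W·8F_aD/(πd³) = 1.1219 × 468.21 = 525.31 MPa
τ_m = K_s·8F_mD/(πd³) = 1.0425 × 1374.7 = 1433.1 MPa
Goodman: 1/n_f = τ_a/S_se + τ_m/S_su = 525.31/373 + 1433.1/949 = 1.40833 + 1.51013 = 2.9185
n_f = 1/2.9185 = 0.3426

0.343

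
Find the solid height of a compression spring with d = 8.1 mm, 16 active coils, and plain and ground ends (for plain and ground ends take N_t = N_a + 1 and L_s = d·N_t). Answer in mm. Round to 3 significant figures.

plain and ground ends: N_t = N_a + 1 = 16 + 1 = 17
L_s = d·N_t = 8.1 × 17 = 137.7 mm

138 mm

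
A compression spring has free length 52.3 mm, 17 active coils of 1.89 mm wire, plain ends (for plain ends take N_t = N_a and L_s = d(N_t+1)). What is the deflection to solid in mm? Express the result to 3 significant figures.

N_t = 17; L_s = 1.89·18 = 34.02 mm
δ_solid = L₀ − L_s = 52.3 − 34.02 = 18.28 mm

18.3 mm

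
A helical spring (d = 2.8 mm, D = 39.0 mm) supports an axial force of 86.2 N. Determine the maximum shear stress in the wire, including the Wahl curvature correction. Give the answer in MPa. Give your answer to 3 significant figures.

430 MPa

Spring index C = D/d = 39.0/2.8 = 13.9286
K_W = (4C−1)/(4C−4) + 0.615/C = 54.714/51.714 + 0.0442 = 1.1022
τ₀ = 8FD/(πd³) = 8·86.2·39.0/(π·2.8³) = 26894.4/68.964 = 389.98 MPa
τ_max = K·τ₀ = 1.1022 × 389.98 = 429.82 MPa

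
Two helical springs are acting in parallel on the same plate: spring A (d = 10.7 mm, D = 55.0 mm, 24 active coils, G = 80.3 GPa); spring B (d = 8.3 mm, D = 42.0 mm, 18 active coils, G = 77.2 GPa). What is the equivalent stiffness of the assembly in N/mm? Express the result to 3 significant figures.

k_A = Gd⁴/(8D³N_a) = (80.3×10³)(10.7⁴)/(8·55.0³·24) = 32.95 N/mm
k_B = Gd⁴/(8D³N_a) = (77.2×10³)(8.3⁴)/(8·42.0³·18) = 34.342 N/mm
Parallel: k_eq = 32.95 + 34.342 = 67.292 N/mm

67.3 N/mm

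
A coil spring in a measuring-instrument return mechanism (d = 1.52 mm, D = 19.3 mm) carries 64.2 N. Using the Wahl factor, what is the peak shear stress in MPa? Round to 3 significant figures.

Spring index C = D/d = 19.3/1.52 = 12.6974
K_W = (4C−1)/(4C−4) + 0.615/C = 49.789/46.789 + 0.0484 = 1.1126
τ₀ = 8FD/(πd³) = 8·64.2·19.3/(π·1.52³) = 9912.48/11.033 = 898.47 MPa
τ_max = K·τ₀ = 1.1126 × 898.47 = 999.59 MPa

1000 MPa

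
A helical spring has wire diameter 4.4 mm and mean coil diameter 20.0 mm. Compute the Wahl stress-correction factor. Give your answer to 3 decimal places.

1.347

C = D/d = 20.0/4.4 = 4.5455
K_W = (4C−1)/(4C−4) + 0.615/C = 17.182/14.182 + 0.1353 = 1.3468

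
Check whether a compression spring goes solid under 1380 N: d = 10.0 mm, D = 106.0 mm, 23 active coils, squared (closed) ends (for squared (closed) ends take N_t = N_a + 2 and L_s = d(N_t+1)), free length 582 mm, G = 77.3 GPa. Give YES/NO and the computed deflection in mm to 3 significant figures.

k = Gd⁴/(8D³N_a) = (77.3×10³)(10.0⁴)/(8·106.0³·23) = 3.5273 N/mm
N_t = 25; L_s = 10.0·26 = 260 mm; δ_solid = L₀ − L_s = 582 − 260 = 322 mm
δ = F/k = 1380/3.5273 = 391.23 mm
δ ≥ δ_solid → spring goes solid

YES, δ = 391 mm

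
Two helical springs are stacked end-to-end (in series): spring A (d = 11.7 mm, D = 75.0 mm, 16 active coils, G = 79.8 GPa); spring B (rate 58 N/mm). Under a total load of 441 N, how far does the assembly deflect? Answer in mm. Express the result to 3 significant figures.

k_A = Gd⁴/(8D³N_a) = (79.8×10³)(11.7⁴)/(8·75.0³·16) = 27.692 N/mm
Series: 1/k_eq = 1/27.692 + 1/58 = 0.053353; k_eq = 18.743 N/mm
δ = F/k_eq = 441/18.743 = 23.529 mm

23.5 mm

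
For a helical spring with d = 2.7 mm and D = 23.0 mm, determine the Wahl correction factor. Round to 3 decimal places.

C = D/d = 23.0/2.7 = 8.5185
K_W = (4C−1)/(4C−4) + 0.615/C = 33.074/30.074 + 0.0722 = 1.1719

1.172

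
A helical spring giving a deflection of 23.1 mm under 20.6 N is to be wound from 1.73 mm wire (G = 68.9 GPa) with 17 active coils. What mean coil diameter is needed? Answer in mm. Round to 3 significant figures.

Required rate k = F/δ = 20.6/23.1 = 0.89177 N/mm
D = (Gd⁴/(8N_a·k))^(1/3) = (68.9×10³·1.73⁴/(8·17·0.89177))^(1/3)
  = (5088.73)^(1/3) = 17.2003 mm

17.2 mm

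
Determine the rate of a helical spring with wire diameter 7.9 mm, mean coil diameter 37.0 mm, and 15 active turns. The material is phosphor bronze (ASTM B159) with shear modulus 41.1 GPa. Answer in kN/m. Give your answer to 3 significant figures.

k = Gd⁴/(8D³N_a) = (41.1×10³ × 7.9⁴) / (8 × 37.0³ × 15)
  = 1.60085e+08 / 6.07836e+06 = 26.337 N/mm

26.3 kN/m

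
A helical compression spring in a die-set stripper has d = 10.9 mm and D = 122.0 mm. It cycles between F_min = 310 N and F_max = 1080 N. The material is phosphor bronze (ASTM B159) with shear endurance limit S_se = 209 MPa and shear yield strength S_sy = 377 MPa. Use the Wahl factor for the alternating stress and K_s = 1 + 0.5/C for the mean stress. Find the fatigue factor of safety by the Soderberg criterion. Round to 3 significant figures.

C = D/d = 122.0/10.9 = 11.1927; K_W = (4C−1)/(4C−4)+0.615/C = 1.1285; K_s = 1+0.5/C = 1.0447
F_a = (F_max−F_min)/2 = 385 N; F_m = (F_max+F_min)/2 = 695 N
τ_a = K_W·8F_aD/(πd³) = 1.1285 × 92.359 = 104.23 MPa
τ_m = K_s·8F_mD/(πd³) = 1.0447 × 166.73 = 174.17 MPa
Soderberg: 1/n_f = τ_a/S_se + τ_m/S_sy = 104.23/209 + 174.17/377 = 0.49871 + 0.46200 = 0.96071
n_f = 1/0.96071 = 1.041

1.04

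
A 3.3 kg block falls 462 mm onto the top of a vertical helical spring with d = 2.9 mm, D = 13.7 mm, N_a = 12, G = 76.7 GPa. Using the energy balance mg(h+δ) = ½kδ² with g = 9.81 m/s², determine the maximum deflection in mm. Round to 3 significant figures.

38.4 mm

k = Gd⁴/(8D³N_a) = (76.7×10³)(2.9⁴)/(8·13.7³·12) = 21.976 N/mm
W = mg = 3.3 × 9.81 = 32.373 N
½kδ² − Wδ − Wh = 0 → δ = (W + √(W² + 2kWh))/k
δ = (32.373 + √(1048 + 657369))/21.976 = (32.373 + 811.43)/21.976 = 38.396 mm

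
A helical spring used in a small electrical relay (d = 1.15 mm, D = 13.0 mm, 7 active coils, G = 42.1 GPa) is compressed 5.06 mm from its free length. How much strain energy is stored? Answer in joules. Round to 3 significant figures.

0.00766 J

k = Gd⁴/(8D³N_a) = (42.1×10³)(1.15⁴)/(8·13.0³·7) = 0.59849 N/mm
U = ½kδ² = 0.5 × 0.59849 × 5.06² = 7.6617 N·mm = 0.0076617 J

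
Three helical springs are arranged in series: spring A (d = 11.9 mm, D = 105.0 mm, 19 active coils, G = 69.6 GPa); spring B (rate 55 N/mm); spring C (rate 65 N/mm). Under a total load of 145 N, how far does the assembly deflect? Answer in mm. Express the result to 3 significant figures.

23.1 mm

k_A = Gd⁴/(8D³N_a) = (69.6×10³)(11.9⁴)/(8·105.0³·19) = 7.9321 N/mm
Series: 1/k_eq = 1/7.9321 + 1/55 + 1/65 = 0.15964; k_eq = 6.2642 N/mm
δ = F/k_eq = 145/6.2642 = 23.147 mm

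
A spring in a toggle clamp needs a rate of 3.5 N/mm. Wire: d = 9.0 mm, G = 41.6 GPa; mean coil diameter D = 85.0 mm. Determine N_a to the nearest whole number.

16

N_a = Gd⁴/(8D³k) = (41.6×10³ × 9.0⁴)/(8 × 85.0³ × 3.5)
    = 2.72938e+08 / 1.71955e+07 = 15.87 → 16 coils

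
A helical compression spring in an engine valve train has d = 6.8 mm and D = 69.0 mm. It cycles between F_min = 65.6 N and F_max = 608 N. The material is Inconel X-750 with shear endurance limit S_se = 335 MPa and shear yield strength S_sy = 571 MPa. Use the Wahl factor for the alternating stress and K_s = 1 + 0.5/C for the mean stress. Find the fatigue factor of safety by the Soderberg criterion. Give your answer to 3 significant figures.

1.16

C = D/d = 69.0/6.8 = 10.1471; K_W = (4C−1)/(4C−4)+0.615/C = 1.1426; K_s = 1+0.5/C = 1.0493
F_a = (F_max−F_min)/2 = 271.2 N; F_m = (F_max+F_min)/2 = 336.8 N
τ_a = K_W·8F_aD/(πd³) = 1.1426 × 151.55 = 173.16 MPa
τ_m = K_s·8F_mD/(πd³) = 1.0493 × 188.21 = 197.48 MPa
Soderberg: 1/n_f = τ_a/S_se + τ_m/S_sy = 173.16/335 + 197.48/571 = 0.51690 + 0.34585 = 0.86275
n_f = 1/0.86275 = 1.159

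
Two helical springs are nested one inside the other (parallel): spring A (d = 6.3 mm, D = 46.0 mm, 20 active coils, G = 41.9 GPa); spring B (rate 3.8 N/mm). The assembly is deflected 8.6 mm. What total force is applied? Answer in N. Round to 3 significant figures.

k_A = Gd⁴/(8D³N_a) = (41.9×10³)(6.3⁴)/(8·46.0³·20) = 4.2382 N/mm
Parallel: k_eq = 4.2382 + 3.8 = 8.0382 N/mm
F = k_eq·δ = 8.0382·8.6 = 69.129 N

69.1 N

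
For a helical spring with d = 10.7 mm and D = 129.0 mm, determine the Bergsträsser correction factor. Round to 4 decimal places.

C = D/d = 129.0/10.7 = 12.0561
K_B = (4C+2)/(4C−3) = 50.224/45.224 = 1.1106

1.1106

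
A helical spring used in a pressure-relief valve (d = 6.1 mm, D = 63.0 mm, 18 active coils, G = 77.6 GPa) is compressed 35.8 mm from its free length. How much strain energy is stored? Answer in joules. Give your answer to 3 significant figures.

1.91 J

k = Gd⁴/(8D³N_a) = (77.6×10³)(6.1⁴)/(8·63.0³·18) = 2.984 N/mm
U = ½kδ² = 0.5 × 2.984 × 35.8² = 1912.2 N·mm = 1.9122 J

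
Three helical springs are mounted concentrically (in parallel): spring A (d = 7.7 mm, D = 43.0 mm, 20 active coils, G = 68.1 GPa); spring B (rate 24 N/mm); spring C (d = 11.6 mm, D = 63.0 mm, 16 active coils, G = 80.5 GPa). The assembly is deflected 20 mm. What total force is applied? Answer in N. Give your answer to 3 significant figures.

k_A = Gd⁴/(8D³N_a) = (68.1×10³)(7.7⁴)/(8·43.0³·20) = 18.818 N/mm
k_C = Gd⁴/(8D³N_a) = (80.5×10³)(11.6⁴)/(8·63.0³·16) = 45.54 N/mm
Parallel: k_eq = 18.818 + 24 + 45.54 = 88.359 N/mm
F = k_eq·δ = 88.359·20 = 1767.2 N

1770 N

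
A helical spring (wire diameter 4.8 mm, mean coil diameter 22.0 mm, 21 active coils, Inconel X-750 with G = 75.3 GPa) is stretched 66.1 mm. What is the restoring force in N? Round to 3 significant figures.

1480 N

k = Gd⁴/(8D³N_a) = (75.3×10³)(4.8⁴)/(8·22.0³·21) = 22.345 N/mm
F = k·δ = 22.345 × 66.1 = 1477 N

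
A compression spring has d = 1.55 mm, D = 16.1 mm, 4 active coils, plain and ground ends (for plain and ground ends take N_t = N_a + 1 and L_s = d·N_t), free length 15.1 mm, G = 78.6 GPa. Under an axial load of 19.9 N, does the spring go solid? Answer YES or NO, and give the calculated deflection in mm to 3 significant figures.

k = Gd⁴/(8D³N_a) = (78.6×10³)(1.55⁴)/(8·16.1³·4) = 3.3972 N/mm
N_t = 5; L_s = 1.55·5 = 7.75 mm; δ_solid = L₀ − L_s = 15.1 − 7.75 = 7.35 mm
δ = F/k = 19.9/3.3972 = 5.8578 mm
δ < δ_solid → spring does not go solid

NO, δ = 5.86 mm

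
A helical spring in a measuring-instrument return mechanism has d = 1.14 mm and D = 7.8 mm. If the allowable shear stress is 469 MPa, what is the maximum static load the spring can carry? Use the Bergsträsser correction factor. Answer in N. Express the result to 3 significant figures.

C = D/d = 7.8/1.14 = 6.8421
K_B = (4C+2)/(4C−3) = 29.368/24.368 = 1.2052
τ_max = K·8FD/(πd³) → F_max = τ_allow·πd³/(8DK)
F_max = 469·π·1.14³/(8·7.8·1.2052) = 2182.9/75.203 = 29.027 N

29.0 N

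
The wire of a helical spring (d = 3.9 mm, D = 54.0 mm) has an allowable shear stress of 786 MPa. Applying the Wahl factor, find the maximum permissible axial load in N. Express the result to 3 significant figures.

C = D/d = 54.0/3.9 = 13.8462
K_W = (4C−1)/(4C−4) + 0.615/C = 54.385/51.385 + 0.0444 = 1.1028
τ_max = K·8FD/(πd³) → F_max = τ_allow·πd³/(8DK)
F_max = 786·π·3.9³/(8·54.0·1.1028) = 1.4648e+05/476.41 = 307.46 N

307 N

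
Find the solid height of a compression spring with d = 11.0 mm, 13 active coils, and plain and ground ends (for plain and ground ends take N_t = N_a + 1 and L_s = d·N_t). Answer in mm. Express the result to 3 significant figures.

plain and ground ends: N_t = N_a + 1 = 13 + 1 = 14
L_s = d·N_t = 11.0 × 14 = 154 mm

154 mm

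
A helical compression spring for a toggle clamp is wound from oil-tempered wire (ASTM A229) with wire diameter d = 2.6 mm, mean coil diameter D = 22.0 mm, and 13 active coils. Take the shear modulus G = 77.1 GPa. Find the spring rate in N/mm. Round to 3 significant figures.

3.18 N/mm

k = Gd⁴/(8D³N_a) = (77.1×10³ × 2.6⁴) / (8 × 22.0³ × 13)
  = 3.52328e+06 / 1.10739e+06 = 3.1816 N/mm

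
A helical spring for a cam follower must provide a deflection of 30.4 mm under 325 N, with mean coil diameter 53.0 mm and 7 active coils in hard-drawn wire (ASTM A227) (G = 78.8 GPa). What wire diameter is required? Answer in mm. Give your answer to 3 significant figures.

Required rate k = F/δ = 325/30.4 = 10.691 N/mm
d = (8D³N_a·k / G)^(1/4) = (8·53.0³·7·10.691 / (78.8×10³))^0.25
  = (1131.1)^0.25 = 5.7993 mm

5.80 mm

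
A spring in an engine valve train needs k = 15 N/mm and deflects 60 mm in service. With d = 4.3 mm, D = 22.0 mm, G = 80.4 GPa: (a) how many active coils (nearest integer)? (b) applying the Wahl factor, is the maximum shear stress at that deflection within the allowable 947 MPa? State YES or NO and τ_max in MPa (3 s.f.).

N_a = Gd⁴/(8D³k) = (80.4×10³)(4.3⁴)/(8·22.0³·15) = 21.51 → N_a = 22
Actual rate k = Gd⁴/(8D³·22) = 14.667 N/mm
Working load F = kδ = 14.667·60 = 880.04 N
C = 22.0/4.3 = 5.1163; K_W = (4C−1)/(4C−4)+0.615/C = 1.3024
τ_max = K_W·8FD/(πd³) = 1.3024·620.09 = 807.62 MPa
τ_max ≤ 947 MPa → acceptable

(a) 22 coils; (b) YES, τ_max = 808 MPa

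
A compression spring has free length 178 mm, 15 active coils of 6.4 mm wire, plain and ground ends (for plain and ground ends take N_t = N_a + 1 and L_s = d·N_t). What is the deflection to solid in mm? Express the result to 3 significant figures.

75.6 mm

N_t = 16; L_s = 6.4·16 = 102.4 mm
δ_solid = L₀ − L_s = 178 − 102.4 = 75.6 mm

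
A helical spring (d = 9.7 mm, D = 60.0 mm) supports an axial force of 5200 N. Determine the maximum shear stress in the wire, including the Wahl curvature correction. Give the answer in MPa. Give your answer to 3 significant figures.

1080 MPa

Spring index C = D/d = 60.0/9.7 = 6.1856
K_W = (4C−1)/(4C−4) + 0.615/C = 23.742/20.742 + 0.0994 = 1.2441
τ₀ = 8FD/(πd³) = 8·5200·60.0/(π·9.7³) = 2.496e+06/2867.2 = 870.52 MPa
τ_max = K·τ₀ = 1.2441 × 870.52 = 1083 MPa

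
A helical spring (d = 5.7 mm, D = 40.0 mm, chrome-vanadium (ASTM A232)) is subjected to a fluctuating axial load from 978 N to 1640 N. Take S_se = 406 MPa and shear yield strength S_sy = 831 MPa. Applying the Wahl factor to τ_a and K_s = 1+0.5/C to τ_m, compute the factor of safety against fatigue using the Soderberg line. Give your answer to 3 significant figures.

0.679

C = D/d = 40.0/5.7 = 7.0175; K_W = (4C−1)/(4C−4)+0.615/C = 1.2123; K_s = 1+0.5/C = 1.0713
F_a = (F_max−F_min)/2 = 331 N; F_m = (F_max+F_min)/2 = 1309 N
τ_a = K_W·8F_aD/(πd³) = 1.2123 × 182.06 = 220.7 MPa
τ_m = K_s·8F_mD/(πd³) = 1.0713 × 719.97 = 771.27 MPa
Soderberg: 1/n_f = τ_a/S_se + τ_m/S_sy = 220.7/406 + 771.27/831 = 0.54360 + 0.92812 = 1.4717
n_f = 1/1.4717 = 0.6795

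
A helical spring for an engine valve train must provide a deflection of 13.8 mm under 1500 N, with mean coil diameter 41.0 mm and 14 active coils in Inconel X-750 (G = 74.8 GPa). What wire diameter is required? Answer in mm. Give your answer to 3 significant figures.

Required rate k = F/δ = 1500/13.8 = 108.7 N/mm
d = (8D³N_a·k / G)^(1/4) = (8·41.0³·14·108.7 / (74.8×10³))^0.25
  = (11217)^0.25 = 10.2913 mm

10.3 mm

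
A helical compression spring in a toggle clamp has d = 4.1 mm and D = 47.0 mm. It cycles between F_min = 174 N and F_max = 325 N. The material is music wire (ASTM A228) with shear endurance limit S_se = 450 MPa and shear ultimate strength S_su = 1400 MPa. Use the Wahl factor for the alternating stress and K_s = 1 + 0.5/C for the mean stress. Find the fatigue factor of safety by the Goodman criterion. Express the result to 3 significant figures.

C = D/d = 47.0/4.1 = 11.4634; K_W = (4C−1)/(4C−4)+0.615/C = 1.1253; K_s = 1+0.5/C = 1.0436
F_a = (F_max−F_min)/2 = 75.5 N; F_m = (F_max+F_min)/2 = 249.5 N
τ_a = K_W·8F_aD/(πd³) = 1.1253 × 131.11 = 147.54 MPa
τ_m = K_s·8F_mD/(πd³) = 1.0436 × 433.27 = 452.17 MPa
Goodman: 1/n_f = τ_a/S_se + τ_m/S_su = 147.54/450 + 452.17/1400 = 0.32787 + 0.32298 = 0.65084
n_f = 1/0.65084 = 1.536

1.54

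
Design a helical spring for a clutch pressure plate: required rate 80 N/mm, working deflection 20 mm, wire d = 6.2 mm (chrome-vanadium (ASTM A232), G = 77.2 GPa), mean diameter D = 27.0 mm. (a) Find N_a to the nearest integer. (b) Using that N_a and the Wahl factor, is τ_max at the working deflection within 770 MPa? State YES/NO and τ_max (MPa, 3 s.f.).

N_a = Gd⁴/(8D³k) = (77.2×10³)(6.2⁴)/(8·27.0³·80) = 9.056 → N_a = 9
Actual rate k = Gd⁴/(8D³·9) = 80.493 N/mm
Working load F = kδ = 80.493·20 = 1609.9 N
C = 27.0/6.2 = 4.3548; K_W = (4C−1)/(4C−4)+0.615/C = 1.3648
τ_max = K_W·8FD/(πd³) = 1.3648·464.43 = 633.84 MPa
τ_max ≤ 770 MPa → acceptable

(a) 9 coils; (b) YES, τ_max = 634 MPa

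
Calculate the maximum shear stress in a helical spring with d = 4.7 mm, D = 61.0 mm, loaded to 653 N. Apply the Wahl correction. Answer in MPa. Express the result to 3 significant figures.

Spring index C = D/d = 61.0/4.7 = 12.9787
K_W = (4C−1)/(4C−4) + 0.615/C = 50.915/47.915 + 0.0474 = 1.1100
τ₀ = 8FD/(πd³) = 8·653·61.0/(π·4.7³) = 318664/326.17 = 976.99 MPa
τ_max = K·τ₀ = 1.1100 × 976.99 = 1084.5 MPa

1080 MPa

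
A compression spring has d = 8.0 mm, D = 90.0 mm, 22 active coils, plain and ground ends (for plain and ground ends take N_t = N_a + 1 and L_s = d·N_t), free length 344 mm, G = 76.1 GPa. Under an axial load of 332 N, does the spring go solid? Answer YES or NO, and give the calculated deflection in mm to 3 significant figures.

k = Gd⁴/(8D³N_a) = (76.1×10³)(8.0⁴)/(8·90.0³·22) = 2.4294 N/mm
N_t = 23; L_s = 8.0·23 = 184 mm; δ_solid = L₀ − L_s = 344 − 184 = 160 mm
δ = F/k = 332/2.4294 = 136.66 mm
δ < δ_solid → spring does not go solid

NO, δ = 137 mm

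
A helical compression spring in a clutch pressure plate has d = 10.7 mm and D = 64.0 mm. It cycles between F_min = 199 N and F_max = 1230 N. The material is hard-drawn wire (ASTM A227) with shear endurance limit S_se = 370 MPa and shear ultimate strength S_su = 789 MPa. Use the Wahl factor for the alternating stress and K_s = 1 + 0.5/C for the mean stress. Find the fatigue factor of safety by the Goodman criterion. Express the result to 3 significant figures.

2.76

C = D/d = 64.0/10.7 = 5.9813; K_W = (4C−1)/(4C−4)+0.615/C = 1.2534; K_s = 1+0.5/C = 1.0836
F_a = (F_max−F_min)/2 = 515.5 N; F_m = (F_max+F_min)/2 = 714.5 N
τ_a = K_W·8F_aD/(πd³) = 1.2534 × 68.58 = 85.957 MPa
τ_m = K_s·8F_mD/(πd³) = 1.0836 × 95.054 = 103 MPa
Goodman: 1/n_f = τ_a/S_se + τ_m/S_su = 85.957/370 + 103/789 = 0.23232 + 0.13055 = 0.36286
n_f = 1/0.36286 = 2.756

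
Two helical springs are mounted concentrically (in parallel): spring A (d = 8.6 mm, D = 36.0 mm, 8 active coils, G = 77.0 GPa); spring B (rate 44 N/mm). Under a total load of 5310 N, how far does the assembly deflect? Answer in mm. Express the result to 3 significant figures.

28.7 mm

k_A = Gd⁴/(8D³N_a) = (77.0×10³)(8.6⁴)/(8·36.0³·8) = 141.06 N/mm
Parallel: k_eq = 141.06 + 44 = 185.06 N/mm
δ = F/k_eq = 5310/185.06 = 28.694 mm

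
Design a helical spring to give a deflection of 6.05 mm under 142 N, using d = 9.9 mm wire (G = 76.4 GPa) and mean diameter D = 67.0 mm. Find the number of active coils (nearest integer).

13

Required rate k = F/δ = 142/6.05 = 23.471 N/mm
N_a = Gd⁴/(8D³k) = (76.4×10³ × 9.9⁴)/(8 × 67.0³ × 23.471)
    = 7.33895e+08 / 5.64738e+07 = 13 → 13 coils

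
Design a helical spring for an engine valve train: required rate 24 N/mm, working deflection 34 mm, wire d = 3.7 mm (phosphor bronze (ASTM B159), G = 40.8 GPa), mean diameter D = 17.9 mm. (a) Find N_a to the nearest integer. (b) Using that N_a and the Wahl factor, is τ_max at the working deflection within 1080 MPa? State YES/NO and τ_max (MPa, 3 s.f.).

N_a = Gd⁴/(8D³k) = (40.8×10³)(3.7⁴)/(8·17.9³·24) = 6.944 → N_a = 7
Actual rate k = Gd⁴/(8D³·7) = 23.808 N/mm
Working load F = kδ = 23.808·34 = 809.47 N
C = 17.9/3.7 = 4.8378; K_W = (4C−1)/(4C−4)+0.615/C = 1.3225
τ_max = K_W·8FD/(πd³) = 1.3225·728.43 = 963.38 MPa
τ_max ≤ 1080 MPa → acceptable

(a) 7 coils; (b) YES, τ_max = 963 MPa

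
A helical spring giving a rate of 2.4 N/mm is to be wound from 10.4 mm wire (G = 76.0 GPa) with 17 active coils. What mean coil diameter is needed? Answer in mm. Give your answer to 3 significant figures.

140 mm

D = (Gd⁴/(8N_a·k))^(1/3) = (76.0×10³·10.4⁴/(8·17·2.4))^(1/3)
  = (2.72394e+06)^(1/3) = 139.6579 mm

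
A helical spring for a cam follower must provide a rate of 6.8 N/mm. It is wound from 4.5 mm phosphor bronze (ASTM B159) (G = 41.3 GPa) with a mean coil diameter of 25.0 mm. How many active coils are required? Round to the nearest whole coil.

N_a = Gd⁴/(8D³k) = (41.3×10³ × 4.5⁴)/(8 × 25.0³ × 6.8)
    = 1.69356e+07 / 850000 = 19.92 → 20 coils

20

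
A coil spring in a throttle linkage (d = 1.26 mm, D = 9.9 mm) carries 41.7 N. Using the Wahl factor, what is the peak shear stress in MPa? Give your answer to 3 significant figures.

Spring index C = D/d = 9.9/1.26 = 7.8571
K_W = (4C−1)/(4C−4) + 0.615/C = 30.429/27.429 + 0.0783 = 1.1876
τ₀ = 8FD/(πd³) = 8·41.7·9.9/(π·1.26³) = 3302.64/6.2844 = 525.53 MPa
τ_max = K·τ₀ = 1.1876 × 525.53 = 624.15 MPa

624 MPa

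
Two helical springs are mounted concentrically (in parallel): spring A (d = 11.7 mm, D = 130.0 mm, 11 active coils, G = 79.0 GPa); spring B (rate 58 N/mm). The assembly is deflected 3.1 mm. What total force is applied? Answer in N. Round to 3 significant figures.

k_A = Gd⁴/(8D³N_a) = (79.0×10³)(11.7⁴)/(8·130.0³·11) = 7.657 N/mm
Parallel: k_eq = 7.657 + 58 = 65.657 N/mm
F = k_eq·δ = 65.657·3.1 = 203.54 N

204 N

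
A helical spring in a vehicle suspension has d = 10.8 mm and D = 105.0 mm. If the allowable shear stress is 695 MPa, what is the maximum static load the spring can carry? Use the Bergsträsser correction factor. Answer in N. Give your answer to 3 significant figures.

2870 N

C = D/d = 105.0/10.8 = 9.7222
K_B = (4C+2)/(4C−3) = 40.889/35.889 = 1.1393
τ_max = K·8FD/(πd³) → F_max = τ_allow·πd³/(8DK)
F_max = 695·π·10.8³/(8·105.0·1.1393) = 2.7505e+06/957.03 = 2874 N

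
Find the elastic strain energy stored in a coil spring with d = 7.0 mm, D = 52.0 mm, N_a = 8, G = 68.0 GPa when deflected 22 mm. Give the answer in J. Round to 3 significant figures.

4.39 J

k = Gd⁴/(8D³N_a) = (68.0×10³)(7.0⁴)/(8·52.0³·8) = 18.143 N/mm
U = ½kδ² = 0.5 × 18.143 × 22² = 4390.6 N·mm = 4.3906 J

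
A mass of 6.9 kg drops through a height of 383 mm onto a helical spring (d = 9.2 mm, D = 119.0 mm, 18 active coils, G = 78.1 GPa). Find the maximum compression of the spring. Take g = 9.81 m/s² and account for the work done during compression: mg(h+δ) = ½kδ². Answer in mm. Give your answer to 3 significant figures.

k = Gd⁴/(8D³N_a) = (78.1×10³)(9.2⁴)/(8·119.0³·18) = 2.3057 N/mm
W = mg = 6.9 × 9.81 = 67.689 N
½kδ² − Wδ − Wh = 0 → δ = (W + √(W² + 2kWh))/k
δ = (67.689 + √(4581.8 + 119549))/2.3057 = (67.689 + 352.32)/2.3057 = 182.16 mm

182 mm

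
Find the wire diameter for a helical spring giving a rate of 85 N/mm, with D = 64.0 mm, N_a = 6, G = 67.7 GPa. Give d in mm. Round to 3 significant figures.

11.2 mm

d = (8D³N_a·k / G)^(1/4) = (8·64.0³·6·85 / (67.7×10³))^0.25
  = (15798)^0.25 = 11.2112 mm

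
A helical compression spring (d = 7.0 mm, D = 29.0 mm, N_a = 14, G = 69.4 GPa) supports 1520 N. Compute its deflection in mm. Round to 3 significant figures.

k = Gd⁴/(8D³N_a) = (69.4×10³)(7.0⁴)/(8·29.0³·14) = 61.001 N/mm
δ = F/k = 1520 / 61.001 = 24.917 mm

24.9 mm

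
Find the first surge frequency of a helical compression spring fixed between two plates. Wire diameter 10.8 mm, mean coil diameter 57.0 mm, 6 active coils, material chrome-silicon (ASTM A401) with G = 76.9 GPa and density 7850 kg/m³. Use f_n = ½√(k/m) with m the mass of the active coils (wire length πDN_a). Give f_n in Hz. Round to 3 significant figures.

k = Gd⁴/(8D³N_a) = (76.9×10³)(10.8⁴)/(8·57.0³·6) = 117.69 N/mm = 1.1769e+05 N/m
Wire length L = πDN_a = π·57.0·6 = 1074.4 mm
m = ρ·(πd²/4)·L = 7850 × 91.609×10⁻⁶ m² × 1.0744 m = 0.77265 kg
f_n = ½√(k/m) = 0.5·√(1.1769e+05/0.77265) = 0.5·√(1.5233e+05) = 195.14 Hz

195 Hz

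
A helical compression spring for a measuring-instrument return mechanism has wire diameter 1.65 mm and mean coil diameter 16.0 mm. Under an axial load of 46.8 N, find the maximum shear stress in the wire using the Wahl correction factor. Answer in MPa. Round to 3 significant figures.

488 MPa

Spring index C = D/d = 16.0/1.65 = 9.6970
K_W = (4C−1)/(4C−4) + 0.615/C = 37.788/34.788 + 0.0634 = 1.1497
τ₀ = 8FD/(πd³) = 8·46.8·16.0/(π·1.65³) = 5990.4/14.112 = 424.48 MPa
τ_max = K·τ₀ = 1.1497 × 424.48 = 488 MPa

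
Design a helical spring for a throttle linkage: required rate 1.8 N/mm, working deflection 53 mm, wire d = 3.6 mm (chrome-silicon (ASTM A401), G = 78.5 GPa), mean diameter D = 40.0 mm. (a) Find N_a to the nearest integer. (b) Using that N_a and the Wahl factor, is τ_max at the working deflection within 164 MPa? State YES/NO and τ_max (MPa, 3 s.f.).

(a) 14 coils; (b) NO, τ_max = 240 MPa

N_a = Gd⁴/(8D³k) = (78.5×10³)(3.6⁴)/(8·40.0³·1.8) = 14.31 → N_a = 14
Actual rate k = Gd⁴/(8D³·14) = 1.8394 N/mm
Working load F = kδ = 1.8394·53 = 97.489 N
C = 40.0/3.6 = 11.1111; K_W = (4C−1)/(4C−4)+0.615/C = 1.1295
τ_max = K_W·8FD/(πd³) = 1.1295·212.84 = 240.41 MPa
τ_max > 164 MPa → exceeds allowable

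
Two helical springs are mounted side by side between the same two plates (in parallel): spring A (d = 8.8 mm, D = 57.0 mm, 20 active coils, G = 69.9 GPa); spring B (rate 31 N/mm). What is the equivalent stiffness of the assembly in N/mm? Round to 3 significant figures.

k_A = Gd⁴/(8D³N_a) = (69.9×10³)(8.8⁴)/(8·57.0³·20) = 14.147 N/mm
Parallel: k_eq = 14.147 + 31 = 45.147 N/mm

45.1 N/mm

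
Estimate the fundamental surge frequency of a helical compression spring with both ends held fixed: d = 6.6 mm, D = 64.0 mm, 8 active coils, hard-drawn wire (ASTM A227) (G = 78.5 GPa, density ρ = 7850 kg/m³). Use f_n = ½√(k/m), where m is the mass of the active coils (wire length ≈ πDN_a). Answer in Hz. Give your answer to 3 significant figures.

71.7 Hz

k = Gd⁴/(8D³N_a) = (78.5×10³)(6.6⁴)/(8·64.0³·8) = 8.8782 N/mm = 8878.2 N/m
Wire length L = πDN_a = π·64.0·8 = 1608.5 mm
m = ρ·(πd²/4)·L = 7850 × 34.212×10⁻⁶ m² × 1.6085 m = 0.43198 kg
f_n = ½√(k/m) = 0.5·√(8878.2/0.43198) = 0.5·√(20552) = 71.68 Hz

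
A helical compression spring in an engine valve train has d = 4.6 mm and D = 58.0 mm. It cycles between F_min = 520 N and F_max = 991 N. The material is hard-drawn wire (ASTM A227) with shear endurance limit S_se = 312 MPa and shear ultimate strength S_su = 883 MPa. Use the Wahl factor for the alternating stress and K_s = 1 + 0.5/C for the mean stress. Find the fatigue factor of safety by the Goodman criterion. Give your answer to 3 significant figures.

C = D/d = 58.0/4.6 = 12.6087; K_W = (4C−1)/(4C−4)+0.615/C = 1.1134; K_s = 1+0.5/C = 1.0397
F_a = (F_max−F_min)/2 = 235.5 N; F_m = (F_max+F_min)/2 = 755.5 N
τ_a = K_W·8F_aD/(πd³) = 1.1134 × 357.34 = 397.86 MPa
τ_m = K_s·8F_mD/(πd³) = 1.0397 × 1146.4 = 1191.8 MPa
Goodman: 1/n_f = τ_a/S_se + τ_m/S_su = 397.86/312 + 1191.8/883 = 1.27519 + 1.34976 = 2.625
n_f = 1/2.625 = 0.381

0.381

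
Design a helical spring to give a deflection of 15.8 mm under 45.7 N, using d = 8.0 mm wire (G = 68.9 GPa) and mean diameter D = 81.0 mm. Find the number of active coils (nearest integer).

Required rate k = F/δ = 45.7/15.8 = 2.8924 N/mm
N_a = Gd⁴/(8D³k) = (68.9×10³ × 8.0⁴)/(8 × 81.0³ × 2.8924)
    = 2.82214e+08 / 1.22971e+07 = 22.95 → 23 coils

23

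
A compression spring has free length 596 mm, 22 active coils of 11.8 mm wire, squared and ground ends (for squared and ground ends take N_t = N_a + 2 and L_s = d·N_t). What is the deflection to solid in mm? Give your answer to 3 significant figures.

313 mm

N_t = 24; L_s = 11.8·24 = 283.2 mm
δ_solid = L₀ − L_s = 596 − 283.2 = 312.8 mm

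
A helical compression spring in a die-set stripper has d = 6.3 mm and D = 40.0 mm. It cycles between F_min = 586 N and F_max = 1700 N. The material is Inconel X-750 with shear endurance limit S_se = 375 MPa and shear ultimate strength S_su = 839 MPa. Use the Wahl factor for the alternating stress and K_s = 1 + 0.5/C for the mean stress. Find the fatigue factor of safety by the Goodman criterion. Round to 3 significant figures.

0.742

C = D/d = 40.0/6.3 = 6.3492; K_W = (4C−1)/(4C−4)+0.615/C = 1.2371; K_s = 1+0.5/C = 1.0787
F_a = (F_max−F_min)/2 = 557 N; F_m = (F_max+F_min)/2 = 1143 N
τ_a = K_W·8F_aD/(πd³) = 1.2371 × 226.9 = 280.69 MPa
τ_m = K_s·8F_mD/(πd³) = 1.0787 × 465.61 = 502.28 MPa
Goodman: 1/n_f = τ_a/S_se + τ_m/S_su = 280.69/375 + 502.28/839 = 0.74851 + 0.59866 = 1.3472
n_f = 1/1.3472 = 0.7423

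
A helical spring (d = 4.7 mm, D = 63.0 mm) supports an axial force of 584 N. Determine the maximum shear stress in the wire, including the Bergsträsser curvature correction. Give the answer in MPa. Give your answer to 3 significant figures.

992 MPa

Spring index C = D/d = 63.0/4.7 = 13.4043
K_B = (4C+2)/(4C−3) = 55.617/50.617 = 1.0988
τ₀ = 8FD/(πd³) = 8·584·63.0/(π·4.7³) = 294336/326.17 = 902.4 MPa
τ_max = K·τ₀ = 1.0988 × 902.4 = 991.54 MPa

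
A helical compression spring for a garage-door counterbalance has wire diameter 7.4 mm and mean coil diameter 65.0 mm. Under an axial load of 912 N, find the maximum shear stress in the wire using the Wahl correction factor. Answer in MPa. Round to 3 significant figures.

Spring index C = D/d = 65.0/7.4 = 8.7838
K_W = (4C−1)/(4C−4) + 0.615/C = 34.135/31.135 + 0.0700 = 1.1664
τ₀ = 8FD/(πd³) = 8·912·65.0/(π·7.4³) = 474240/1273 = 372.52 MPa
τ_max = K·τ₀ = 1.1664 × 372.52 = 434.5 MPa

434 MPa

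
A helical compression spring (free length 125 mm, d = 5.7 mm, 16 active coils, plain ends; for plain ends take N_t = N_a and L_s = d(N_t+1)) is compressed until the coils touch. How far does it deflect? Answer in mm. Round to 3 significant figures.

28.1 mm

N_t = 16; L_s = 5.7·17 = 96.9 mm
δ_solid = L₀ − L_s = 125 − 96.9 = 28.1 mm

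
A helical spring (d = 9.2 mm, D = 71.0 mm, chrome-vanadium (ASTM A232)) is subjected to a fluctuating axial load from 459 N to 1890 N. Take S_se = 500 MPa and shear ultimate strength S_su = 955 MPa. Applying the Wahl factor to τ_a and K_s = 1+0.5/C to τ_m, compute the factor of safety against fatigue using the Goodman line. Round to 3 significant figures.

C = D/d = 71.0/9.2 = 7.7174; K_W = (4C−1)/(4C−4)+0.615/C = 1.1913; K_s = 1+0.5/C = 1.0648
F_a = (F_max−F_min)/2 = 715.5 N; F_m = (F_max+F_min)/2 = 1174.5 N
τ_a = K_W·8F_aD/(πd³) = 1.1913 × 166.13 = 197.92 MPa
τ_m = K_s·8F_mD/(πd³) = 1.0648 × 272.7 = 290.37 MPa
Goodman: 1/n_f = τ_a/S_se + τ_m/S_su = 197.92/500 + 290.37/955 = 0.39583 + 0.30405 = 0.69988
n_f = 1/0.69988 = 1.429

1.43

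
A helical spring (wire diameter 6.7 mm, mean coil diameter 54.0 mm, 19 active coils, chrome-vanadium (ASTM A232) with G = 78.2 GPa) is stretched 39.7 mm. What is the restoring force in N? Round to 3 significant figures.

261 N

k = Gd⁴/(8D³N_a) = (78.2×10³)(6.7⁴)/(8·54.0³·19) = 6.5839 N/mm
F = k·δ = 6.5839 × 39.7 = 261.38 N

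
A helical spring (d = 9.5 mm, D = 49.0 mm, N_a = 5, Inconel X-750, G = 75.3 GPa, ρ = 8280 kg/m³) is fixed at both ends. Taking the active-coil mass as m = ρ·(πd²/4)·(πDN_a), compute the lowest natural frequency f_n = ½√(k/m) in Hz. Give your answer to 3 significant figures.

269 Hz

k = Gd⁴/(8D³N_a) = (75.3×10³)(9.5⁴)/(8·49.0³·5) = 130.33 N/mm = 1.3033e+05 N/m
Wire length L = πDN_a = π·49.0·5 = 769.69 mm
m = ρ·(πd²/4)·L = 8280 × 70.882×10⁻⁶ m² × 0.76969 m = 0.45173 kg
f_n = ½√(k/m) = 0.5·√(1.3033e+05/0.45173) = 0.5·√(2.8851e+05) = 268.56 Hz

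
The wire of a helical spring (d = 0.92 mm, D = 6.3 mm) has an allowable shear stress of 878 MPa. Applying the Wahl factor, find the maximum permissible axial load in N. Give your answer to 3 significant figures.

C = D/d = 6.3/0.92 = 6.8478
K_W = (4C−1)/(4C−4) + 0.615/C = 26.391/23.391 + 0.0898 = 1.2181
τ_max = K·8FD/(πd³) → F_max = τ_allow·πd³/(8DK)
F_max = 878·π·0.92³/(8·6.3·1.2181) = 2147.9/61.39 = 34.987 N

35.0 N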